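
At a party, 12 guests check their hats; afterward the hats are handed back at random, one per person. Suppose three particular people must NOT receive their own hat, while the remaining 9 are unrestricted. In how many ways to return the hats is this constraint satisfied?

369774720

Inclusion-exclusion on the 3 forbidden self-matches:
Σ_{j=0}^{3} (-1)^j C(3,j)(12-j)!
= C(3,0)·12! - C(3,1)·11! + C(3,2)·10! - C(3,3)·9!
= 479001600 - 119750400 + 10886400 - 362880
= 369774720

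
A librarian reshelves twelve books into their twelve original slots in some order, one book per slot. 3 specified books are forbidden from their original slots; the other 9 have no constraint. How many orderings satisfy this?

369774720

Let A_j be the event that the j-th constrained one is fixed. By inclusion-exclusion over the 3 events:
Σ_{j=0}^{3} (-1)^j C(3,j)(12-j)!
= C(3,0)·12! - C(3,1)·11! + C(3,2)·10! - C(3,3)·9!
= 479001600 - 119750400 + 10886400 - 362880
= 369774720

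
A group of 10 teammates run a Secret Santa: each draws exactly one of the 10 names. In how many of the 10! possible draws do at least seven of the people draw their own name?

286

Sum C(10,i)·!(10-i) for i = 7..10:
  i=7: C(10,7)·!3 = 120·2 = 240
  i=8: C(10,8)·!2 = 45·1 = 45
  i=9: C(10,9)·!1 = 10·0 = 0
  i=10: C(10,10)·!0 = 1·1 = 1
Total = 286.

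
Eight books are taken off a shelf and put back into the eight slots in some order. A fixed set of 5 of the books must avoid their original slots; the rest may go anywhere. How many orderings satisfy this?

21234

Let A_j be the event that the j-th constrained one is fixed. By inclusion-exclusion over the 5 events:
Σ_{j=0}^{5} (-1)^j C(5,j)(8-j)!
= C(5,0)·8! - C(5,1)·7! + C(5,2)·6! - C(5,3)·5! + C(5,4)·4! - C(5,5)·3!
= 40320 - 25200 + 7200 - 1200 + 120 - 6
= 21234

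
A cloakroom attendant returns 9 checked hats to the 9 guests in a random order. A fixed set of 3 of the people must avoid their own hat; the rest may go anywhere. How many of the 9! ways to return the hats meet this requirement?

Let A_j be the event that the j-th constrained one is fixed. By inclusion-exclusion over the 3 events:
Σ_{j=0}^{3} (-1)^j C(3,j)(9-j)!
= C(3,0)·9! - C(3,1)·8! + C(3,2)·7! - C(3,3)·6!
= 362880 - 120960 + 15120 - 720
= 256320

256320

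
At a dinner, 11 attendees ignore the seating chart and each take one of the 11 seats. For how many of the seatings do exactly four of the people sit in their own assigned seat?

Choose which 4 of the 11 are fixed: C(11,4) = 330.
The other 7 form a derangement: !7 = 1854.
Total: 330 × 1854 = 611820.

611820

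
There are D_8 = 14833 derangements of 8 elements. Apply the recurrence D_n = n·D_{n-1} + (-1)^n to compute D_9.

D_9 = 9·14833 - 1 = 133496.

133496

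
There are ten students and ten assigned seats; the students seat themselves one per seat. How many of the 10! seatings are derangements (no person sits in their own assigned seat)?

Use !n = (n-1)(!(n-1) + !(n-2)).
!10 = 9·(133496 + 14833) = 9·148329 = 1334961

1334961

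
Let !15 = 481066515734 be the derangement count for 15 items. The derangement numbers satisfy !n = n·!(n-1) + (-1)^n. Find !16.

!16 = 16·481066515734 + 1 = 7697064251745.

7697064251745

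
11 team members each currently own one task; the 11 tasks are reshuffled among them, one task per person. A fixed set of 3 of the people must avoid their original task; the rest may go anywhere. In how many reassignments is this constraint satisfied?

30078720

Inclusion-exclusion on the 3 forbidden self-matches:
Σ_{j=0}^{3} (-1)^j C(3,j)(11-j)!
= C(3,0)·11! - C(3,1)·10! + C(3,2)·9! - C(3,3)·8!
= 39916800 - 10886400 + 1088640 - 40320
= 30078720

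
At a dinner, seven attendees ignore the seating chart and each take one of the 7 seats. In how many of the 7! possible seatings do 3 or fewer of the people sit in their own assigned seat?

4948

Sum C(7,i)·!(7-i) for i = 0..3:
  i=0: C(7,0)·!7 = 1·1854 = 1854
  i=1: C(7,1)·!6 = 7·265 = 1855
  i=2: C(7,2)·!5 = 21·44 = 924
  i=3: C(7,3)·!4 = 35·9 = 315
Total = 4948.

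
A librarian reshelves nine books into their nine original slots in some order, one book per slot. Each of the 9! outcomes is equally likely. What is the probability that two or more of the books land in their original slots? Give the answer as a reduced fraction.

95887/362880

Favorable outcomes: Σ_{i≥2} C(9,i)·!(9-i) = 36·1854 + 84·265 + 126·44 + 126·9 + 84·2 + 36·1 + 9·0 + 1·1 = 95887.
Total outcomes: 9! = 362880.
Probability = 95887/362880 = 95887/362880.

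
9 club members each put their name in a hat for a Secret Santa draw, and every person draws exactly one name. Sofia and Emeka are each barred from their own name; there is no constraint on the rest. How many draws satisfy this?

287280

Let A_j be the event that the j-th constrained one is fixed. By inclusion-exclusion over the 2 events:
Σ_{j=0}^{2} (-1)^j C(2,j)(9-j)!
= C(2,0)·9! - C(2,1)·8! + C(2,2)·7!
= 362880 - 80640 + 5040
= 287280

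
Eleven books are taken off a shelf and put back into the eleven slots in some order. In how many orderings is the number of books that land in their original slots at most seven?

Sum C(11,i)·!(11-i) for i = 0..7:
  i=0: C(11,0)·!11 = 1·14684570 = 14684570
  i=1: C(11,1)·!10 = 11·1334961 = 14684571
  i=2: C(11,2)·!9 = 55·133496 = 7342280
  i=3: C(11,3)·!8 = 165·14833 = 2447445
  i=4: C(11,4)·!7 = 330·1854 = 611820
  i=5: C(11,5)·!6 = 462·265 = 122430
  i=6: C(11,6)·!5 = 462·44 = 20328
  i=7: C(11,7)·!4 = 330·9 = 2970
Total = 39916414.

39916414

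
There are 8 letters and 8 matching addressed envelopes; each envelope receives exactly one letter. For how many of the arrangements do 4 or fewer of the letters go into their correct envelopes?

Sum C(8,i)·!(8-i) for i = 0..4:
  i=0: C(8,0)·!8 = 1·14833 = 14833
  i=1: C(8,1)·!7 = 8·1854 = 14832
  i=2: C(8,2)·!6 = 28·265 = 7420
  i=3: C(8,3)·!5 = 56·44 = 2464
  i=4: C(8,4)·!4 = 70·9 = 630
Total = 40179.

40179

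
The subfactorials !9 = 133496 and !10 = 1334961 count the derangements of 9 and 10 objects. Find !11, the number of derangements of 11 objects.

!11 = (11-1)·(!10 + !9) = 10·(1334961 + 133496) = 10·1468457 = 14684570.

14684570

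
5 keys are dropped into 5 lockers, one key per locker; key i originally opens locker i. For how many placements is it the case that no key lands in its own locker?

44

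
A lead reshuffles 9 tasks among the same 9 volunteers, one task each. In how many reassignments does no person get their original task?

133496

!9 = 9! · Σ_{k=0}^{9} (-1)^k/k!
= 9! - 9!/1! + 9!/2! - 9!/3! + 9!/4! - 9!/5! + 9!/6! - 9!/7! + 9!/8! - 9!/9!
= 362880 - 362880 + 181440 - 60480 + 15120 - 3024 + 504 - 72 + 9 - 1
= 133496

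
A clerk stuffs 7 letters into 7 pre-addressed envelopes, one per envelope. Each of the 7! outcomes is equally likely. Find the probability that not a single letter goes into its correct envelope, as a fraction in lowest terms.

Favorable outcomes: !7 = 1854.
Total outcomes: 7! = 5040.
Probability = 1854/5040 = 103/280.

103/280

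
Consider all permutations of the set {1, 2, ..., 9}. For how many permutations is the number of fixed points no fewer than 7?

37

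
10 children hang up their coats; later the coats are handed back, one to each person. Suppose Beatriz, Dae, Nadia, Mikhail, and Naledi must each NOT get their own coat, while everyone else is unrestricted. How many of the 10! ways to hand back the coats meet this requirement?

Let A_j be the event that the j-th constrained one is fixed. By inclusion-exclusion over the 5 events:
Σ_{j=0}^{5} (-1)^j C(5,j)(10-j)!
= C(5,0)·10! - C(5,1)·9! + C(5,2)·8! - C(5,3)·7! + C(5,4)·6! - C(5,5)·5!
= 3628800 - 1814400 + 403200 - 50400 + 3600 - 120
= 2170680

2170680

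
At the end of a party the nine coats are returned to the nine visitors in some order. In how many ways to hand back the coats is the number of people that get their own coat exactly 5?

1134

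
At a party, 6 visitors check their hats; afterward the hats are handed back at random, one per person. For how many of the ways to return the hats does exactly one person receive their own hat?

264

Pick the single fixed position: C(6,1) = 6 ways.
The remaining 5 must be deranged: !5 = 44.
Total: 6 × 44 = 264.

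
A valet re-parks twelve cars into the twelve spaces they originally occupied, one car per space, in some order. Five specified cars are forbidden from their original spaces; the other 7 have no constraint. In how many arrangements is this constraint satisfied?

Inclusion-exclusion on the 5 forbidden self-matches:
Σ_{j=0}^{5} (-1)^j C(5,j)(12-j)!
= C(5,0)·12! - C(5,1)·11! + C(5,2)·10! - C(5,3)·9! + C(5,4)·8! - C(5,5)·7!
= 479001600 - 199584000 + 36288000 - 3628800 + 201600 - 5040
= 312273360

312273360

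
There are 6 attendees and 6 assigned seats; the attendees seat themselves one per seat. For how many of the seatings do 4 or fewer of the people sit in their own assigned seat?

719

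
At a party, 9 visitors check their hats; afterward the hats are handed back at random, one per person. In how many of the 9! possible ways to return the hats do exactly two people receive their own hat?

66744

Pick the 2 fixed positions: C(9,2) = 36 ways.
The other 7 form a derangement: !7 = 1854.
Total: 36 × 1854 = 66744.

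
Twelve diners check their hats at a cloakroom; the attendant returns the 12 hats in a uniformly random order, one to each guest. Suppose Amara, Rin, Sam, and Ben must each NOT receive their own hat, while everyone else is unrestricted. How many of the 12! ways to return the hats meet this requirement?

Let A_j be the event that the j-th constrained one is fixed. By inclusion-exclusion over the 4 events:
Σ_{j=0}^{4} (-1)^j C(4,j)(12-j)!
= C(4,0)·12! - C(4,1)·11! + C(4,2)·10! - C(4,3)·9! + C(4,4)·8!
= 479001600 - 159667200 + 21772800 - 1451520 + 40320
= 339696000

339696000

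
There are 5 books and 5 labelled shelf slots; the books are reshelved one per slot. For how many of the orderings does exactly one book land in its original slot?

45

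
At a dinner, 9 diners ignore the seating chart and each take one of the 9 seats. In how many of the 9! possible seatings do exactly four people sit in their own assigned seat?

5544

Pick the 4 fixed positions: C(9,4) = 126 ways.
The remaining 5 must be deranged: !5 = 44.
Total: 126 × 44 = 5544.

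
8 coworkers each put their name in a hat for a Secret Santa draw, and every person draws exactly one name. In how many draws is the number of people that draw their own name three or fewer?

39549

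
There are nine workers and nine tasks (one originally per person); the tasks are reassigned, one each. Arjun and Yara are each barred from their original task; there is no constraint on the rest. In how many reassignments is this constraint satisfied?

Inclusion-exclusion on the 2 forbidden self-matches:
Σ_{j=0}^{2} (-1)^j C(2,j)(9-j)!
= C(2,0)·9! - C(2,1)·8! + C(2,2)·7!
= 362880 - 80640 + 5040
= 287280

287280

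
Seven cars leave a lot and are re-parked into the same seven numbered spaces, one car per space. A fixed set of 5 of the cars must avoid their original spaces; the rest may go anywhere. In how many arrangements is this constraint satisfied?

Let A_j be the event that the j-th constrained one is fixed. By inclusion-exclusion over the 5 events:
Σ_{j=0}^{5} (-1)^j C(5,j)(7-j)!
= C(5,0)·7! - C(5,1)·6! + C(5,2)·5! - C(5,3)·4! + C(5,4)·3! - C(5,5)·2!
= 5040 - 3600 + 1200 - 240 + 30 - 2
= 2428

2428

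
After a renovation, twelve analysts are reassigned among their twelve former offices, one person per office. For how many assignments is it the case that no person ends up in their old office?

176214841

Use !n = n·!(n-1) + (-1)^n.
!12 = 12·14684570 + 1 = 176214841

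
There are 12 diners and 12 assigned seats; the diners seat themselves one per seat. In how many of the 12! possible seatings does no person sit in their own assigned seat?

176214841

Use !n = n·!(n-1) + (-1)^n.
!12 = 12·14684570 + 1 = 176214841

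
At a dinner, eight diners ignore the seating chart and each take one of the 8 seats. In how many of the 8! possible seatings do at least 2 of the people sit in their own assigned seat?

10655

# with exactly i fixed is C(8,i)·!(8-i); sum over i=2..8:
  i=2: C(8,2)·!6 = 28·265 = 7420
  i=3: C(8,3)·!5 = 56·44 = 2464
  i=4: C(8,4)·!4 = 70·9 = 630
  i=5: C(8,5)·!3 = 56·2 = 112
  i=6: C(8,6)·!2 = 28·1 = 28
  i=7: C(8,7)·!1 = 8·0 = 0
  i=8: C(8,8)·!0 = 1·1 = 1
Total = 10655.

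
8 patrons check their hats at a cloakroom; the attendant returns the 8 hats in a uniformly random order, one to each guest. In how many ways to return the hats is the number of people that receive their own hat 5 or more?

# with exactly i fixed is C(8,i)·!(8-i); sum over i=5..8:
  i=5: C(8,5)·!3 = 56·2 = 112
  i=6: C(8,6)·!2 = 28·1 = 28
  i=7: C(8,7)·!1 = 8·0 = 0
  i=8: C(8,8)·!0 = 1·1 = 1
Total = 141.

141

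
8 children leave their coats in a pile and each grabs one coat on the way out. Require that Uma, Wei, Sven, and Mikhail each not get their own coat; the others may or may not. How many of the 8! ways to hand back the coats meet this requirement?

24024

Let A_j be the event that the j-th constrained one is fixed. By inclusion-exclusion over the 4 events:
Σ_{j=0}^{4} (-1)^j C(4,j)(8-j)!
= C(4,0)·8! - C(4,1)·7! + C(4,2)·6! - C(4,3)·5! + C(4,4)·4!
= 40320 - 20160 + 4320 - 480 + 24
= 24024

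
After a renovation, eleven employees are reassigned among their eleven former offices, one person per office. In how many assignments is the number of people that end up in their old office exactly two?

7342280

Pick the 2 fixed positions: C(11,2) = 55 ways.
The other 9 form a derangement: !9 = 133496.
Total: 55 × 133496 = 7342280.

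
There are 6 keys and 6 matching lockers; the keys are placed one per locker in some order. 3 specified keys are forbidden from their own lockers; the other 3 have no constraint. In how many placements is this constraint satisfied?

Let A_j be the event that the j-th constrained one is fixed. By inclusion-exclusion over the 3 events:
Σ_{j=0}^{3} (-1)^j C(3,j)(6-j)!
= C(3,0)·6! - C(3,1)·5! + C(3,2)·4! - C(3,3)·3!
= 720 - 360 + 72 - 6
= 426

426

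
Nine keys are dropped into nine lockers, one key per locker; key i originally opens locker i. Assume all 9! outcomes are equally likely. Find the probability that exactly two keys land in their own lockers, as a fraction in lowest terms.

103/560

Favorable outcomes: C(9,2)·!7 = 36·1854 = 66744.
Total outcomes: 9! = 362880.
Probability = 66744/362880 = 103/560.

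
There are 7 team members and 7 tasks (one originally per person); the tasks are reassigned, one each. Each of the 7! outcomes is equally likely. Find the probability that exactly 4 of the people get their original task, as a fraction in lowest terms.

Favorable outcomes: C(7,4)·!3 = 35·2 = 70.
Total outcomes: 7! = 5040.
Probability = 70/5040 = 1/72.

1/72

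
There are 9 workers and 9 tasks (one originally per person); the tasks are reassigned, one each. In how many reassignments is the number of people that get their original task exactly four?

Pick the 4 fixed positions: C(9,4) = 126 ways.
The remaining 5 must be deranged: !5 = 44.
Total: 126 × 44 = 5544.

5544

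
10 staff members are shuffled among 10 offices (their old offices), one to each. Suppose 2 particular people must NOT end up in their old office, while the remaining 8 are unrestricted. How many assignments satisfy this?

2943360

Inclusion-exclusion on the 2 forbidden self-matches:
Σ_{j=0}^{2} (-1)^j C(2,j)(10-j)!
= C(2,0)·10! - C(2,1)·9! + C(2,2)·8!
= 3628800 - 725760 + 40320
= 2943360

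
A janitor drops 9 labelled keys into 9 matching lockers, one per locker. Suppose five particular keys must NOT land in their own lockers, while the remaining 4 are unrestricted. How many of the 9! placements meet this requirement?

Let A_j be the event that the j-th constrained one is fixed. By inclusion-exclusion over the 5 events:
Σ_{j=0}^{5} (-1)^j C(5,j)(9-j)!
= C(5,0)·9! - C(5,1)·8! + C(5,2)·7! - C(5,3)·6! + C(5,4)·5! - C(5,5)·4!
= 362880 - 201600 + 50400 - 7200 + 600 - 24
= 205056

205056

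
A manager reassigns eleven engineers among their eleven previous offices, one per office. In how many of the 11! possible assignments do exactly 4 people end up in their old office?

Pick the 4 fixed positions: C(11,4) = 330 ways.
The remaining 7 must be deranged: !7 = 1854.
Total: 330 × 1854 = 611820.

611820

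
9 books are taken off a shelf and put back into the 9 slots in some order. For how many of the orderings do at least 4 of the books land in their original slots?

Sum C(9,i)·!(9-i) for i = 4..9:
  i=4: C(9,4)·!5 = 126·44 = 5544
  i=5: C(9,5)·!4 = 126·9 = 1134
  i=6: C(9,6)·!3 = 84·2 = 168
  i=7: C(9,7)·!2 = 36·1 = 36
  i=8: C(9,8)·!1 = 9·0 = 0
  i=9: C(9,9)·!0 = 1·1 = 1
Total = 6883.

6883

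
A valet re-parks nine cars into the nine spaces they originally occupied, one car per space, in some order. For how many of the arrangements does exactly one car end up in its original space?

133497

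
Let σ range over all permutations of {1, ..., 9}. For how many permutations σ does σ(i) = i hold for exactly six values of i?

Choose which 6 of the 9 are fixed: C(9,6) = 84.
The other 3 form a derangement: !3 = 2.
Total: 84 × 2 = 168.

168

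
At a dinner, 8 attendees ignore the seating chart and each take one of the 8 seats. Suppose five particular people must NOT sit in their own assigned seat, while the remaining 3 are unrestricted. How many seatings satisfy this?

Inclusion-exclusion on the 5 forbidden self-matches:
Σ_{j=0}^{5} (-1)^j C(5,j)(8-j)!
= C(5,0)·8! - C(5,1)·7! + C(5,2)·6! - C(5,3)·5! + C(5,4)·4! - C(5,5)·3!
= 40320 - 25200 + 7200 - 1200 + 120 - 6
= 21234

21234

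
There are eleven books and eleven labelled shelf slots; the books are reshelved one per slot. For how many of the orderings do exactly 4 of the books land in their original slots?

611820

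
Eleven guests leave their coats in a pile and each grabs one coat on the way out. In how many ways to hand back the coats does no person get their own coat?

The subfactorial !11 = [11!/e] (nearest integer).
11! = 39916800, and 39916800/e ≈ 14684570.08, so !11 = 14684570.

14684570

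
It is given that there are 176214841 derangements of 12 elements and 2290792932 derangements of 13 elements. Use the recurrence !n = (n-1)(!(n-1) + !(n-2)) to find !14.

32071101049

!14 = (14-1)·(!13 + !12) = 13·(2290792932 + 176214841) = 13·2467007773 = 32071101049.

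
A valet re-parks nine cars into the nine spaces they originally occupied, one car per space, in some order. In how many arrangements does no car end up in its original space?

133496

Use !n = n·!(n-1) + (-1)^n.
!9 = 9·14833 - 1 = 133496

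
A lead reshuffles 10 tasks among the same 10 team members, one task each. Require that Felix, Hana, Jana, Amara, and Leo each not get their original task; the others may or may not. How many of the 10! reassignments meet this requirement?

Inclusion-exclusion on the 5 forbidden self-matches:
Σ_{j=0}^{5} (-1)^j C(5,j)(10-j)!
= C(5,0)·10! - C(5,1)·9! + C(5,2)·8! - C(5,3)·7! + C(5,4)·6! - C(5,5)·5!
= 3628800 - 1814400 + 403200 - 50400 + 3600 - 120
= 2170680

2170680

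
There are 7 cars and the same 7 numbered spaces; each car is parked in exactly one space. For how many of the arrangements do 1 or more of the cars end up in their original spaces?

3186

# with exactly i fixed is C(7,i)·!(7-i); sum over i=1..7:
  i=1: C(7,1)·!6 = 7·265 = 1855
  i=2: C(7,2)·!5 = 21·44 = 924
  i=3: C(7,3)·!4 = 35·9 = 315
  i=4: C(7,4)·!3 = 35·2 = 70
  i=5: C(7,5)·!2 = 21·1 = 21
  i=6: C(7,6)·!1 = 7·0 = 0
  i=7: C(7,7)·!0 = 1·1 = 1
Total = 3186.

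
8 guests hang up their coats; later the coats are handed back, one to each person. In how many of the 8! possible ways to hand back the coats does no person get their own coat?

14833

Recurrence: !8 = 7·(!7 + !6).
!8 = 7·(1854 + 265) = 7·2119 = 14833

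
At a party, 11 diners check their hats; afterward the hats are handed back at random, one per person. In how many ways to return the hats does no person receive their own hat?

14684570

!11 = 11! · Σ_{k=0}^{11} (-1)^k/k!
= 11! - 11!/1! + 11!/2! - 11!/3! + 11!/4! - 11!/5! + 11!/6! - 11!/7! + 11!/8! - 11!/9! + 11!/10! - 11!/11!
= 39916800 - 39916800 + 19958400 - 6652800 + 1663200 - 332640 + 55440 - 7920 + 990 - 110 + 11 - 1
= 14684570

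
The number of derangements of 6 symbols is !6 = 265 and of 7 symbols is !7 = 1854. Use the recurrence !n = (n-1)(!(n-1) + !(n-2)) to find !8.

!8 = (8-1)·(!7 + !6) = 7·(1854 + 265) = 7·2119 = 14833.

14833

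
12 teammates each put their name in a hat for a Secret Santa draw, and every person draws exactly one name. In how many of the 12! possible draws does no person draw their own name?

Use !n = (n-1)(!(n-1) + !(n-2)).
!12 = 11·(14684570 + 1334961) = 11·16019531 = 176214841

176214841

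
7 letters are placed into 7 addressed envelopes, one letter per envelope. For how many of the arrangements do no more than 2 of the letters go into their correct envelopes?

# with exactly i fixed is C(7,i)·!(7-i); sum over i=0..2:
  i=0: C(7,0)·!7 = 1·1854 = 1854
  i=1: C(7,1)·!6 = 7·265 = 1855
  i=2: C(7,2)·!5 = 21·44 = 924
Total = 4633.

4633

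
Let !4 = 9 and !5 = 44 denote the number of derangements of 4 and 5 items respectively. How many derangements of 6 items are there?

265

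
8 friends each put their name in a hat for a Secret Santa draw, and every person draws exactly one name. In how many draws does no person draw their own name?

!8 is the nearest integer to 8!/e.
8! = 40320, and 40320/e ≈ 14832.90, so !8 = 14833.

14833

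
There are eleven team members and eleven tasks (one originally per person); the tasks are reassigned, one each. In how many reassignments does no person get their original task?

14684570

Recurrence: !11 = 10·(!10 + !9).
!11 = 10·(1334961 + 133496) = 10·1468457 = 14684570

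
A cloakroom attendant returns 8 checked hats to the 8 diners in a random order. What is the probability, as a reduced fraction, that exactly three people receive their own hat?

Favorable outcomes: C(8,3)·!5 = 56·44 = 2464.
Total outcomes: 8! = 40320.
Probability = 2464/40320 = 11/180.

11/180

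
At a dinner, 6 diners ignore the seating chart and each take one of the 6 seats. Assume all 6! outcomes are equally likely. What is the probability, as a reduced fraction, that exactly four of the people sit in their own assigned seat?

Favorable outcomes: C(6,4)·!2 = 15·1 = 15.
Total outcomes: 6! = 720.
Probability = 15/720 = 1/48.

1/48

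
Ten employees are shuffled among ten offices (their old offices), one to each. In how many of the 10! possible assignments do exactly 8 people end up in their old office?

Pick the 8 fixed positions: C(10,8) = 45 ways.
The remaining 2 must be deranged: !2 = 1.
Total: 45 × 1 = 45.

45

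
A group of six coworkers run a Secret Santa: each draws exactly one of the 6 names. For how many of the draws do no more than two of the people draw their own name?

664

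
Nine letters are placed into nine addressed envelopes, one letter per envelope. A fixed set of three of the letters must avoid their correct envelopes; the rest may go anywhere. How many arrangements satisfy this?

Let A_j be the event that the j-th constrained one is fixed. By inclusion-exclusion over the 3 events:
Σ_{j=0}^{3} (-1)^j C(3,j)(9-j)!
= C(3,0)·9! - C(3,1)·8! + C(3,2)·7! - C(3,3)·6!
= 362880 - 120960 + 15120 - 720
= 256320

256320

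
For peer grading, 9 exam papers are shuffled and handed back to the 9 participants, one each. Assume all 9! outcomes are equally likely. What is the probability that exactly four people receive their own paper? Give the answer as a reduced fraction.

11/720

Favorable outcomes: C(9,4)·!5 = 126·44 = 5544.
Total outcomes: 9! = 362880.
Probability = 5544/362880 = 11/720.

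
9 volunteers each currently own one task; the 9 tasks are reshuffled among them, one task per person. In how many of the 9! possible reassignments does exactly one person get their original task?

133497

Choose which one of the 9 is fixed: C(9,1) = 9.
The other 8 form a derangement: !8 = 14833.
Total: 9 × 14833 = 133497.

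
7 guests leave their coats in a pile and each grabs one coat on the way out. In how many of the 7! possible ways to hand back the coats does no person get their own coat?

Use !n = n·!(n-1) + (-1)^n.
!7 = 7·265 - 1 = 1854

1854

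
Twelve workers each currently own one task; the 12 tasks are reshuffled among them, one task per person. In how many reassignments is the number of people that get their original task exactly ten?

66

Pick the 10 fixed positions: C(12,10) = 66 ways.
The remaining 2 must be deranged: !2 = 1.
Total: 66 × 1 = 66.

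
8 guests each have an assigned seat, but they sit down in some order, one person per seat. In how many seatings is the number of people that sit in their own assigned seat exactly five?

112

Choose which 5 of the 8 are fixed: C(8,5) = 56.
The other 3 form a derangement: !3 = 2.
Total: 56 × 2 = 112.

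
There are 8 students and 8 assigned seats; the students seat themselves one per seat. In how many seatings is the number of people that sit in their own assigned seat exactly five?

Choose which 5 of the 8 are fixed: C(8,5) = 56.
The remaining 3 must be deranged: !3 = 2.
Total: 56 × 2 = 112.

112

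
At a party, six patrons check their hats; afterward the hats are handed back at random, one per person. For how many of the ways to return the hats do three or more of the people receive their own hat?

56

# with exactly i fixed is C(6,i)·!(6-i); sum over i=3..6:
  i=3: C(6,3)·!3 = 20·2 = 40
  i=4: C(6,4)·!2 = 15·1 = 15
  i=5: C(6,5)·!1 = 6·0 = 0
  i=6: C(6,6)·!0 = 1·1 = 1
Total = 56.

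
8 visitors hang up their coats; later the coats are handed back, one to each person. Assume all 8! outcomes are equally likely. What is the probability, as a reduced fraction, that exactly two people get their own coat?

53/288

Favorable outcomes: C(8,2)·!6 = 28·265 = 7420.
Total outcomes: 8! = 40320.
Probability = 7420/40320 = 53/288.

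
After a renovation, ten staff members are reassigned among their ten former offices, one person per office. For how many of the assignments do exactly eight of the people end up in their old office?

45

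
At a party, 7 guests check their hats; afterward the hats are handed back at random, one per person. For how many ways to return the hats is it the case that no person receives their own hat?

1854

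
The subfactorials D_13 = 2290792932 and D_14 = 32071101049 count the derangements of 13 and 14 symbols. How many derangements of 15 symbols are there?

481066515734

D_15 = (15-1)·(D_14 + D_13) = 14·(32071101049 + 2290792932) = 14·34361893981 = 481066515734.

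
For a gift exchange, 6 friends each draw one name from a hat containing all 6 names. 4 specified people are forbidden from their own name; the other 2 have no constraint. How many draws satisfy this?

362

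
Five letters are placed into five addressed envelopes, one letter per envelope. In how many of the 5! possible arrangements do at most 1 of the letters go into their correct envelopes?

# with exactly i fixed is C(5,i)·!(5-i); sum over i=0..1:
  i=0: C(5,0)·!5 = 1·44 = 44
  i=1: C(5,1)·!4 = 5·9 = 45
Total = 89.

89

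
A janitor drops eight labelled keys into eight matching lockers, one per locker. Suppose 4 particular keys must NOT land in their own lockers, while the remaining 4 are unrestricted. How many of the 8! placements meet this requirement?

24024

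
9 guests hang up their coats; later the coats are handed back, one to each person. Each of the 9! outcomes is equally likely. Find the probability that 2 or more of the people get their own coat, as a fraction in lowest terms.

Favorable outcomes: Σ_{i≥2} C(9,i)·!(9-i) = 36·1854 + 84·265 + 126·44 + 126·9 + 84·2 + 36·1 + 9·0 + 1·1 = 95887.
Total outcomes: 9! = 362880.
Probability = 95887/362880 = 95887/362880.

95887/362880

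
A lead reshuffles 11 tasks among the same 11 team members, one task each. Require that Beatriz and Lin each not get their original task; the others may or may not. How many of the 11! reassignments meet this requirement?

Let A_j be the event that the j-th constrained one is fixed. By inclusion-exclusion over the 2 events:
Σ_{j=0}^{2} (-1)^j C(2,j)(11-j)!
= C(2,0)·11! - C(2,1)·10! + C(2,2)·9!
= 39916800 - 7257600 + 362880
= 33022080

33022080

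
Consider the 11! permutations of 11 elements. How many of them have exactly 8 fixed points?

330

Pick the 8 fixed positions: C(11,8) = 165 ways.
The remaining 3 must be deranged: !3 = 2.
Total: 165 × 2 = 330.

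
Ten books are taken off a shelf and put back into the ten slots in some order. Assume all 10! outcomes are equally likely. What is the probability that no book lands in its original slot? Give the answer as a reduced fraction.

Favorable outcomes: !10 = 1334961.
Total outcomes: 10! = 3628800.
Probability = 1334961/3628800 = 16481/44800.

16481/44800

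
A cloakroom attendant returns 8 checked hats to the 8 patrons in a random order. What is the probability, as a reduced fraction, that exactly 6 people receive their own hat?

1/1440

Favorable outcomes: C(8,6)·!2 = 28·1 = 28.
Total outcomes: 8! = 40320.
Probability = 28/40320 = 1/1440.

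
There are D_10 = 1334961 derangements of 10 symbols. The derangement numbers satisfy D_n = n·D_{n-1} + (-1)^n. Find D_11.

14684570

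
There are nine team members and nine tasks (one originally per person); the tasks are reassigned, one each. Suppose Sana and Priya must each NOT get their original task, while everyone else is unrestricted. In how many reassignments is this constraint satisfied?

Let A_j be the event that the j-th constrained one is fixed. By inclusion-exclusion over the 2 events:
Σ_{j=0}^{2} (-1)^j C(2,j)(9-j)!
= C(2,0)·9! - C(2,1)·8! + C(2,2)·7!
= 362880 - 80640 + 5040
= 287280

287280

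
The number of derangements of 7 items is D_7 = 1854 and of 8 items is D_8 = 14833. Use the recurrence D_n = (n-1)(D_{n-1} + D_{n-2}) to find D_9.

D_9 = (9-1)·(D_8 + D_7) = 8·(14833 + 1854) = 8·16687 = 133496.

133496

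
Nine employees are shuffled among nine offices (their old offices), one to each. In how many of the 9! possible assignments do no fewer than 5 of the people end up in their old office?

# with exactly i fixed is C(9,i)·!(9-i); sum over i=5..9:
  i=5: C(9,5)·!4 = 126·9 = 1134
  i=6: C(9,6)·!3 = 84·2 = 168
  i=7: C(9,7)·!2 = 36·1 = 36
  i=8: C(9,8)·!1 = 9·0 = 0
  i=9: C(9,9)·!0 = 1·1 = 1
Total = 1339.

1339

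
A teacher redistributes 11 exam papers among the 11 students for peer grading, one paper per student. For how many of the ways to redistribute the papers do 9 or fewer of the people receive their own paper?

# with exactly i fixed is C(11,i)·!(11-i); sum over i=0..9:
  i=0: C(11,0)·!11 = 1·14684570 = 14684570
  i=1: C(11,1)·!10 = 11·1334961 = 14684571
  i=2: C(11,2)·!9 = 55·133496 = 7342280
  i=3: C(11,3)·!8 = 165·14833 = 2447445
  i=4: C(11,4)·!7 = 330·1854 = 611820
  i=5: C(11,5)·!6 = 462·265 = 122430
  i=6: C(11,6)·!5 = 462·44 = 20328
  i=7: C(11,7)·!4 = 330·9 = 2970
  i=8: C(11,8)·!3 = 165·2 = 330
  i=9: C(11,9)·!2 = 55·1 = 55
Total = 39916799.

39916799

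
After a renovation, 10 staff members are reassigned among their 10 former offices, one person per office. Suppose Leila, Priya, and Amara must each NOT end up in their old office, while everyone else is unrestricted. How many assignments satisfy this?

Inclusion-exclusion on the 3 forbidden self-matches:
Σ_{j=0}^{3} (-1)^j C(3,j)(10-j)!
= C(3,0)·10! - C(3,1)·9! + C(3,2)·8! - C(3,3)·7!
= 3628800 - 1088640 + 120960 - 5040
= 2656080

2656080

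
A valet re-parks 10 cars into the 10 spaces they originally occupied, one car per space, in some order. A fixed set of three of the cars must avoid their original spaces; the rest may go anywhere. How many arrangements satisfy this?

Let A_j be the event that the j-th constrained one is fixed. By inclusion-exclusion over the 3 events:
Σ_{j=0}^{3} (-1)^j C(3,j)(10-j)!
= C(3,0)·10! - C(3,1)·9! + C(3,2)·8! - C(3,3)·7!
= 3628800 - 1088640 + 120960 - 5040
= 2656080

2656080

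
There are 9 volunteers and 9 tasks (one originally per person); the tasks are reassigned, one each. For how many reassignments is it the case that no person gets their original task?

133496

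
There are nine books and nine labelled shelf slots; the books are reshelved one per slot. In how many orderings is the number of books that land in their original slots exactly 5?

1134

Pick the 5 fixed positions: C(9,5) = 126 ways.
The other 4 form a derangement: !4 = 9.
Total: 126 × 9 = 1134.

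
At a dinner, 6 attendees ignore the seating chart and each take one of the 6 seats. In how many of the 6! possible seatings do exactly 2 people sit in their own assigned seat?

135

Choose which 2 of the 6 are fixed: C(6,2) = 15.
The remaining 4 must be deranged: !4 = 9.
Total: 15 × 9 = 135.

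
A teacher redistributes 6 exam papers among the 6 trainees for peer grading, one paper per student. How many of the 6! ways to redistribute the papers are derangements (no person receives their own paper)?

265

The number of derangements of 6 is !6 = Σ_{k=0}^{6} (-1)^k·6!/k!
= 6! - 6!/1! + 6!/2! - 6!/3! + 6!/4! - 6!/5! + 6!/6!
= 720 - 720 + 360 - 120 + 30 - 6 + 1
= 265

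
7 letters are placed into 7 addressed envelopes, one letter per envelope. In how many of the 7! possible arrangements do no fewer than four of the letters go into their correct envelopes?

92

# with exactly i fixed is C(7,i)·!(7-i); sum over i=4..7:
  i=4: C(7,4)·!3 = 35·2 = 70
  i=5: C(7,5)·!2 = 21·1 = 21
  i=6: C(7,6)·!1 = 7·0 = 0
  i=7: C(7,7)·!0 = 1·1 = 1
Total = 92.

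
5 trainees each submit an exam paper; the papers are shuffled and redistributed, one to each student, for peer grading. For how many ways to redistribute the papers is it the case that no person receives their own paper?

!5 is the nearest integer to 5!/e.
5! = 120, and 120/e ≈ 44.15, so !5 = 44.

44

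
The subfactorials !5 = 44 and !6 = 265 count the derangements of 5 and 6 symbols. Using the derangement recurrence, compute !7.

!7 = (7-1)·(!6 + !5) = 6·(265 + 44) = 6·309 = 1854.

1854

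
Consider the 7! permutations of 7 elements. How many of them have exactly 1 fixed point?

Choose which one of the 7 is fixed: C(7,1) = 7.
The other 6 form a derangement: !6 = 265.
Total: 7 × 265 = 1855.

1855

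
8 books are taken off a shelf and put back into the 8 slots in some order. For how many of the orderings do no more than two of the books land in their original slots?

37085

# with exactly i fixed is C(8,i)·!(8-i); sum over i=0..2:
  i=0: C(8,0)·!8 = 1·14833 = 14833
  i=1: C(8,1)·!7 = 8·1854 = 14832
  i=2: C(8,2)·!6 = 28·265 = 7420
Total = 37085.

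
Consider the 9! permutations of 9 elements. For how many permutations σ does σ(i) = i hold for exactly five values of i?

1134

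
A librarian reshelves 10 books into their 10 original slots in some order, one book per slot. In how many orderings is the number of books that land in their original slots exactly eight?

45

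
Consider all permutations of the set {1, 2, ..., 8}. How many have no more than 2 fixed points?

37085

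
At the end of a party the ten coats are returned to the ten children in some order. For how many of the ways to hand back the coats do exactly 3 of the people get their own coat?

222480

Pick the 3 fixed positions: C(10,3) = 120 ways.
The other 7 form a derangement: !7 = 1854.
Total: 120 × 1854 = 222480.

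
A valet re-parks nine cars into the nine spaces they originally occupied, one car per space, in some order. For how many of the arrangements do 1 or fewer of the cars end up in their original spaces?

266993

# with exactly i fixed is C(9,i)·!(9-i); sum over i=0..1:
  i=0: C(9,0)·!9 = 1·133496 = 133496
  i=1: C(9,1)·!8 = 9·14833 = 133497
Total = 266993.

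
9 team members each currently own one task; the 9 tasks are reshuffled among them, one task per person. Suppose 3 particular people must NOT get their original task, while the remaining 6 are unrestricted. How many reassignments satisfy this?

256320

Inclusion-exclusion on the 3 forbidden self-matches:
Σ_{j=0}^{3} (-1)^j C(3,j)(9-j)!
= C(3,0)·9! - C(3,1)·8! + C(3,2)·7! - C(3,3)·6!
= 362880 - 120960 + 15120 - 720
= 256320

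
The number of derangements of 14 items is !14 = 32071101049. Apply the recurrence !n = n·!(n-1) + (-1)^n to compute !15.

481066515734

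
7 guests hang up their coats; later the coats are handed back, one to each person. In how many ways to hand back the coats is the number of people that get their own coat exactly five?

Choose which 5 of the 7 are fixed: C(7,5) = 21.
The other 2 form a derangement: !2 = 1.
Total: 21 × 1 = 21.

21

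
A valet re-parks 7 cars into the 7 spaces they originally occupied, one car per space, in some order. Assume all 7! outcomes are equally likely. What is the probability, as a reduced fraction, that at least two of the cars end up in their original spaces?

1331/5040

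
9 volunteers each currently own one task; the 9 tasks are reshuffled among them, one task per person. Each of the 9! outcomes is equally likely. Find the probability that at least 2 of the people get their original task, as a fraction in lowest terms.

Favorable outcomes: Σ_{i≥2} C(9,i)·!(9-i) = 36·1854 + 84·265 + 126·44 + 126·9 + 84·2 + 36·1 + 9·0 + 1·1 = 95887.
Total outcomes: 9! = 362880.
Probability = 95887/362880 = 95887/362880.

95887/362880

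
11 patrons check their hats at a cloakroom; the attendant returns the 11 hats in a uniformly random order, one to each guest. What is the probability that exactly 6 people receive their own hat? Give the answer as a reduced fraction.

Favorable outcomes: C(11,6)·!5 = 462·44 = 20328.
Total outcomes: 11! = 39916800.
Probability = 20328/39916800 = 11/21600.

11/21600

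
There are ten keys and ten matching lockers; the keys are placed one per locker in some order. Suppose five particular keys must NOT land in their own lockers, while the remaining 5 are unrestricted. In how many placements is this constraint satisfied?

Inclusion-exclusion on the 5 forbidden self-matches:
Σ_{j=0}^{5} (-1)^j C(5,j)(10-j)!
= C(5,0)·10! - C(5,1)·9! + C(5,2)·8! - C(5,3)·7! + C(5,4)·6! - C(5,5)·5!
= 3628800 - 1814400 + 403200 - 50400 + 3600 - 120
= 2170680

2170680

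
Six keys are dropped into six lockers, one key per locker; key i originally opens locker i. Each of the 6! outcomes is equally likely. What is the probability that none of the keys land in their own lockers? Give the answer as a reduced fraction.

53/144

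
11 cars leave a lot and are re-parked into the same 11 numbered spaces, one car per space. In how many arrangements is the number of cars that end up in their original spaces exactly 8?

Pick the 8 fixed positions: C(11,8) = 165 ways.
The other 3 form a derangement: !3 = 2.
Total: 165 × 2 = 330.

330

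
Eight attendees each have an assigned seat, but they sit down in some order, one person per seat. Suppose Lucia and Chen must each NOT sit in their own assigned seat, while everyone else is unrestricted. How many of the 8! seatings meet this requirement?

Inclusion-exclusion on the 2 forbidden self-matches:
Σ_{j=0}^{2} (-1)^j C(2,j)(8-j)!
= C(2,0)·8! - C(2,1)·7! + C(2,2)·6!
= 40320 - 10080 + 720
= 30960

30960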